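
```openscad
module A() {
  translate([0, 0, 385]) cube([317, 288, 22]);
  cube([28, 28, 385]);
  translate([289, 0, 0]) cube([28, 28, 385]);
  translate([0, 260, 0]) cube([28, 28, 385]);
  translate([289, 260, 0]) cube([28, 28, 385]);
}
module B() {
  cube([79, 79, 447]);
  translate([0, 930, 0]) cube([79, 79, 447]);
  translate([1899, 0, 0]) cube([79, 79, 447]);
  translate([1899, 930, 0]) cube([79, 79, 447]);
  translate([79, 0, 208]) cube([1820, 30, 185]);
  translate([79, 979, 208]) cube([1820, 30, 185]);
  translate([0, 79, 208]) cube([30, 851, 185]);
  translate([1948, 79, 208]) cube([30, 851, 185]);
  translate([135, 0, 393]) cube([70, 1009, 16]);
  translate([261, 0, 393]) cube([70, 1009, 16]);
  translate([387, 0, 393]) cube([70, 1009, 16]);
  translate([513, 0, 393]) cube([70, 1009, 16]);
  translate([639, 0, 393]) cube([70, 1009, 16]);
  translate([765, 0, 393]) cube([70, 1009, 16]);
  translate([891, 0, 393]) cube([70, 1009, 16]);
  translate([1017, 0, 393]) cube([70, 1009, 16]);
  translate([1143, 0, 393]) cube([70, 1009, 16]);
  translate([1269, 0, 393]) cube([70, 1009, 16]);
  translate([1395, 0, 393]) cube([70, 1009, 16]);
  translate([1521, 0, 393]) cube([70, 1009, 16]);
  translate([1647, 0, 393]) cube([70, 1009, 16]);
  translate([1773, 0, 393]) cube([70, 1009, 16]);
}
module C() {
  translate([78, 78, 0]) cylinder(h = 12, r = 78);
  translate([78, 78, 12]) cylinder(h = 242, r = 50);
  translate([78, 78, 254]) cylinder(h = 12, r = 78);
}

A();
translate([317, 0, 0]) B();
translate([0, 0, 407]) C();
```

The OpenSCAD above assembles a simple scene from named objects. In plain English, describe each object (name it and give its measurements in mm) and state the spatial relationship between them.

A is a simple wooden stool: a rectangular seat 317 mm (x) by 288 mm (y), 22 mm thick, top face at z = 407 mm, on four square legs, each 28×28 mm in cross-section. The legs rest on z = 0, each flush with a corner of the seat.

B is a bed frame 1978 mm long (x) by 1009 mm wide (y). Four 79×79 mm corner posts, 447 mm tall, at the corners of the footprint. Four rails of 30 mm thickness and 185 mm height run between adjacent posts with their undersides at z = 208 mm, their outer faces flush with the outside of the frame (the two x-running rails run between the posts' inner faces; the two y-running rails run between the posts' inner faces). 14 slats, each 70 mm wide (x) and 16 mm thick, lie across the top of the two x-running rails, running the full 1009 mm width of the frame in y; the slats are evenly spaced along x between the inner faces of the end posts with equal gaps (rounded down to the nearest mm) at the −x end and between each pair — any rounding remainder accumulates at the +x end.

C is a spool: two coaxial disc flanges of radius 78 mm and thickness 12 mm, joined by a core cylinder of radius 50 mm and height 242 mm. The lower flange rests on z = 0 and the three cylinders share a vertical axis.

The bed frame is against the stool's +x side, with their −y faces flush. The spool is on top of the stool.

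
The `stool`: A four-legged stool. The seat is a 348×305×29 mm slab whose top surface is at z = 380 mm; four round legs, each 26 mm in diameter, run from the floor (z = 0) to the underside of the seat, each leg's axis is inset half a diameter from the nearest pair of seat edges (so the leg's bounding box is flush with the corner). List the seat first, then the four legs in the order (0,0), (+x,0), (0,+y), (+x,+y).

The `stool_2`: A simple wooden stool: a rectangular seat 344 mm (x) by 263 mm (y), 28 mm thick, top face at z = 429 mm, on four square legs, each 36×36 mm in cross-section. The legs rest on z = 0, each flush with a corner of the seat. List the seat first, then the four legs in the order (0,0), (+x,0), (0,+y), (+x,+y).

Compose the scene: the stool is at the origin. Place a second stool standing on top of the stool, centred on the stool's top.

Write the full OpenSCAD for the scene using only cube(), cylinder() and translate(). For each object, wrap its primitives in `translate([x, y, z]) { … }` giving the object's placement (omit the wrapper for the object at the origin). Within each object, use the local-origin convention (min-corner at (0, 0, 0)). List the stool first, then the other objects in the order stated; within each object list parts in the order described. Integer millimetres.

translate([0, 0, 351]) cube([348, 305, 29]);
translate([13, 13, 0]) cylinder(h = 351, r = 13);
translate([335, 13, 0]) cylinder(h = 351, r = 13);
translate([13, 292, 0]) cylinder(h = 351, r = 13);
translate([335, 292, 0]) cylinder(h = 351, r = 13);
translate([2, 21, 380]) {
  translate([0, 0, 401]) cube([344, 263, 28]);
  cube([36, 36, 401]);
  translate([308, 0, 0]) cube([36, 36, 401]);
  translate([0, 227, 0]) cube([36, 36, 401]);
  translate([308, 227, 0]) cube([36, 36, 401]);
}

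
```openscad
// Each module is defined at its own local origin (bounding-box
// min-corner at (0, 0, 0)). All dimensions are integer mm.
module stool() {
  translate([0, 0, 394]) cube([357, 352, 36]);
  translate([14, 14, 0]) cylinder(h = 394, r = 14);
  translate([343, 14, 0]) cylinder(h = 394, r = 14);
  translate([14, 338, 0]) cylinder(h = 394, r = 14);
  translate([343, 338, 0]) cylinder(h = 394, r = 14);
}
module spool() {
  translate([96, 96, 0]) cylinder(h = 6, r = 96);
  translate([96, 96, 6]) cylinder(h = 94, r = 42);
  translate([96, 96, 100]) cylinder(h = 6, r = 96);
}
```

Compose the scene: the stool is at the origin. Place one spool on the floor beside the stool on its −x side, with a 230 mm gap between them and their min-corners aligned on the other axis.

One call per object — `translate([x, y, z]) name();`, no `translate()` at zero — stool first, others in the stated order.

stool();
translate([-422, 0, 0]) spool();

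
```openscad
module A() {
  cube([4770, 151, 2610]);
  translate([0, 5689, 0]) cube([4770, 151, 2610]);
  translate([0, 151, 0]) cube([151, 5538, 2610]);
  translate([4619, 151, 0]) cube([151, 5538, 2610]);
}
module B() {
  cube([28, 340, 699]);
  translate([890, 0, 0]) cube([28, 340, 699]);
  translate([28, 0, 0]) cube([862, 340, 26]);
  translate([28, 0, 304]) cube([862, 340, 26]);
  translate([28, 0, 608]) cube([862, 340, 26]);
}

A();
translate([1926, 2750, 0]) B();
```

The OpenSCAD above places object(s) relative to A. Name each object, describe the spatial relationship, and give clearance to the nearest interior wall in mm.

Clearances: x = 1775, y = 2599; minimum 1775 mm.

A is a house frame. B is a bookshelf. The bookshelf sits inside the house frame, centred. The clearance to the nearest interior wall is 1775 mm.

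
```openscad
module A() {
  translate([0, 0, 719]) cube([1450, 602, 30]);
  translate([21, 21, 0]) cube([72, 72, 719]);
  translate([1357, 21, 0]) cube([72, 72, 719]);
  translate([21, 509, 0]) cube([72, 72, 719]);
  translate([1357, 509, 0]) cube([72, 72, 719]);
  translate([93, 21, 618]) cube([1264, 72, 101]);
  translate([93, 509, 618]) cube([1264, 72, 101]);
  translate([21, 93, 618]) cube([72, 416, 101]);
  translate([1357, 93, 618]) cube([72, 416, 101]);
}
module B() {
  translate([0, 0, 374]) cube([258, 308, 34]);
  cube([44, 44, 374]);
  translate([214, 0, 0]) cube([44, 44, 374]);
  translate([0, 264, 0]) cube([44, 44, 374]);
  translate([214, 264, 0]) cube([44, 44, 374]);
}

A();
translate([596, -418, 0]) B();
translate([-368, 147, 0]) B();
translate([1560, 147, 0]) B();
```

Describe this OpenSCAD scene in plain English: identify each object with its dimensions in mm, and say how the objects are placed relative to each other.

A is a table with a 1450×602 mm rectangular top, 30 mm thick, top surface at z = 749 mm, supported by four 72×72 mm square legs, each inset 21 mm from the nearest pair of top edges, running from the floor. Four apron rails, 72 mm thick and 101 mm tall, run between adjacent legs with their top edges flush with the underside of the top and their outer faces flush with the legs' outer faces.

B is a four-legged stool. The seat is 258×308 mm, 34 mm thick, top at z = 408 mm. It stands on four square legs, each 44×44 mm in cross-section, from z = 0 to the seat underside, each flush with a corner of the seat.

Three stools sit around the table at the −y, −x, +x sides.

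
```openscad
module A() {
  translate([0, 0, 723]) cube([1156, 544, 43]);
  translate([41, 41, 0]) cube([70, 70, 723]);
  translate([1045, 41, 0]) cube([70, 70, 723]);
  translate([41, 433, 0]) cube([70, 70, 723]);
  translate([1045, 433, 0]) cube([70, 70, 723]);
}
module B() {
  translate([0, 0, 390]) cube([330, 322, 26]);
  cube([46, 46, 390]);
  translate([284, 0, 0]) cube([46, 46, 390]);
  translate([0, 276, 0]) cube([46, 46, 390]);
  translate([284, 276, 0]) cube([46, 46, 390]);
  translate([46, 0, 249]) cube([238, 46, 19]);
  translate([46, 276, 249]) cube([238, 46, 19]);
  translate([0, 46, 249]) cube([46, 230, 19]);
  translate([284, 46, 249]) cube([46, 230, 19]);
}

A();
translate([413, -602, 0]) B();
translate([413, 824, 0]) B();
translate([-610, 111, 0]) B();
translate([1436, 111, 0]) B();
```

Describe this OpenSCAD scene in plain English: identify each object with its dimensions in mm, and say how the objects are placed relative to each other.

A is a rectangular dining table. The top is 1156×544×43 mm with its upper surface at z = 766 mm. It stands on four 70×70 mm square legs, each inset 41 mm from the nearest pair of top edges, running from the floor to the underside of the top.

B is a four-legged stool. The seat is 330×322 mm, 26 mm thick, top at z = 416 mm. It stands on four square legs, each 46×46 mm in cross-section, from z = 0 to the seat underside, each flush with a corner of the seat. Four stretchers, 46 mm wide and 19 mm tall, connect adjacent legs with their undersides at z = 249 mm, each running between the inner faces of the legs it joins and aligned with the legs' outer faces on the other axis.

Four stools sit around the table at the −y, +y, −x, +x sides.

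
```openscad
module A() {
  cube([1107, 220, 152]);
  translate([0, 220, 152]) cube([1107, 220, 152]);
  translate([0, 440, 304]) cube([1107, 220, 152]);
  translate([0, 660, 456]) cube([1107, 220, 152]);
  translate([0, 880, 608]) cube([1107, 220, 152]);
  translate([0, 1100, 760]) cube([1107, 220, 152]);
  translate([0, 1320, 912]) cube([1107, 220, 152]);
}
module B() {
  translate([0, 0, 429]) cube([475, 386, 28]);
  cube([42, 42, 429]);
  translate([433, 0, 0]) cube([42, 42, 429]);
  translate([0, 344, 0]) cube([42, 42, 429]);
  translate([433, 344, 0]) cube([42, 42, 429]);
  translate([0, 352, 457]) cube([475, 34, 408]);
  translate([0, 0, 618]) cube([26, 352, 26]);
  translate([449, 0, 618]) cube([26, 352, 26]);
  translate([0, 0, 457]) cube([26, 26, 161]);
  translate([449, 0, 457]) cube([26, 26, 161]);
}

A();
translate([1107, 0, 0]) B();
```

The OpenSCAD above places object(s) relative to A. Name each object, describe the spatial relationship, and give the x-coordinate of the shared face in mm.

A is a staircase. B is a chair. The chair is against the staircase's +x side, with their −y faces flush. The x-coordinate of the shared face is 1107 mm.

The staircase's +x face and the chair's −x face are both at x = 1107 mm.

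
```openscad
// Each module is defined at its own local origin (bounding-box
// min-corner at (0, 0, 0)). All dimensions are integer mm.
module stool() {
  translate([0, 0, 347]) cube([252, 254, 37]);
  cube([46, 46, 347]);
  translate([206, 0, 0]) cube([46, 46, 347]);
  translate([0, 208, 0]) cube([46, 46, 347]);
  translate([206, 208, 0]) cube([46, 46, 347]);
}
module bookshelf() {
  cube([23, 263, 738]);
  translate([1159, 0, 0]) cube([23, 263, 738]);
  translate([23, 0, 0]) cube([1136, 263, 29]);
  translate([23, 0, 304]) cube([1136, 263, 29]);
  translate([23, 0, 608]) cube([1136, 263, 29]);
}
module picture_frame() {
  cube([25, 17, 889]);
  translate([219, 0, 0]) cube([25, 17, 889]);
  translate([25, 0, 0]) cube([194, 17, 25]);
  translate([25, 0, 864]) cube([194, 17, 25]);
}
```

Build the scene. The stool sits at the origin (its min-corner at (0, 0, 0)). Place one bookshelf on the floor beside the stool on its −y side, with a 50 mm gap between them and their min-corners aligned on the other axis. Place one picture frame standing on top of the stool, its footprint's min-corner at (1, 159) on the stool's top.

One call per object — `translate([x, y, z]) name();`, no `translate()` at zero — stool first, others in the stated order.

stool();
translate([0, -313, 0]) bookshelf();
translate([1, 159, 384]) picture_frame();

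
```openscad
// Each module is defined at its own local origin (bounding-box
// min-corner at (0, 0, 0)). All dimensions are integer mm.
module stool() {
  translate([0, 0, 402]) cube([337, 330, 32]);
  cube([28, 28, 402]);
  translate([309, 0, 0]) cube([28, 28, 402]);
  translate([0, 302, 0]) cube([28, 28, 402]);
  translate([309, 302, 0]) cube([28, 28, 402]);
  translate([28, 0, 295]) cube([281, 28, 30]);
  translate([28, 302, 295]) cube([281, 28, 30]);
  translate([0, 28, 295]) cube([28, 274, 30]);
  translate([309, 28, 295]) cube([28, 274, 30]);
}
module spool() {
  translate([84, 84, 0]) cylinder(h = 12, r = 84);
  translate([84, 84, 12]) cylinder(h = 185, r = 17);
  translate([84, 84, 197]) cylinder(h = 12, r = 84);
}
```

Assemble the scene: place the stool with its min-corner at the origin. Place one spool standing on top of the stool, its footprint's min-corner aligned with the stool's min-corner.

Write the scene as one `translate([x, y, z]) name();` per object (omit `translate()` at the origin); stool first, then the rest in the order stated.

stool();
translate([0, 0, 434]) spool();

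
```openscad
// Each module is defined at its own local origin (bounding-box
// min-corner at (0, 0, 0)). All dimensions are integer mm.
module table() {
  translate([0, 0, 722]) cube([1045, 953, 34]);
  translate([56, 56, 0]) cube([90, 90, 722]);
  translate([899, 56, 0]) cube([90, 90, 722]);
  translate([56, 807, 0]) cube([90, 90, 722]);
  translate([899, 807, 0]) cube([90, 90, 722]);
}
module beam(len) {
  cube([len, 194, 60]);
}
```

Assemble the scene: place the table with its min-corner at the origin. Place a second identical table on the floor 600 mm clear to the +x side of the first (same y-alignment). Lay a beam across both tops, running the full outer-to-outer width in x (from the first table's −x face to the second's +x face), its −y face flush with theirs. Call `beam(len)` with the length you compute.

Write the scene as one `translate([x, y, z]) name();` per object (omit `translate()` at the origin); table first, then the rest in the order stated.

table();
translate([1645, 0, 0]) table();
translate([0, 0, 756]) beam(2690);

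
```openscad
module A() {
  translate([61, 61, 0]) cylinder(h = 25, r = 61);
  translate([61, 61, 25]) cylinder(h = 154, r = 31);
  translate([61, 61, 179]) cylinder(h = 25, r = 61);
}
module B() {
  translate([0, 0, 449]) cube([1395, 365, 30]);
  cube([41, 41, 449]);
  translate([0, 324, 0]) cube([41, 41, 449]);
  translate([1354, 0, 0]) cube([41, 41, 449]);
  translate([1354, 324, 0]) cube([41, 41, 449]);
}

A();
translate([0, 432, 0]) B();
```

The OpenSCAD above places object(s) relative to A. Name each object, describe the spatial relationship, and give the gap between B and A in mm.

The bench's nearest face is 310 mm from the spool's +y face.

A is a spool. B is a bench. The bench is on the floor beside the spool on its +y side. The gap between the bench and the spool is 310 mm.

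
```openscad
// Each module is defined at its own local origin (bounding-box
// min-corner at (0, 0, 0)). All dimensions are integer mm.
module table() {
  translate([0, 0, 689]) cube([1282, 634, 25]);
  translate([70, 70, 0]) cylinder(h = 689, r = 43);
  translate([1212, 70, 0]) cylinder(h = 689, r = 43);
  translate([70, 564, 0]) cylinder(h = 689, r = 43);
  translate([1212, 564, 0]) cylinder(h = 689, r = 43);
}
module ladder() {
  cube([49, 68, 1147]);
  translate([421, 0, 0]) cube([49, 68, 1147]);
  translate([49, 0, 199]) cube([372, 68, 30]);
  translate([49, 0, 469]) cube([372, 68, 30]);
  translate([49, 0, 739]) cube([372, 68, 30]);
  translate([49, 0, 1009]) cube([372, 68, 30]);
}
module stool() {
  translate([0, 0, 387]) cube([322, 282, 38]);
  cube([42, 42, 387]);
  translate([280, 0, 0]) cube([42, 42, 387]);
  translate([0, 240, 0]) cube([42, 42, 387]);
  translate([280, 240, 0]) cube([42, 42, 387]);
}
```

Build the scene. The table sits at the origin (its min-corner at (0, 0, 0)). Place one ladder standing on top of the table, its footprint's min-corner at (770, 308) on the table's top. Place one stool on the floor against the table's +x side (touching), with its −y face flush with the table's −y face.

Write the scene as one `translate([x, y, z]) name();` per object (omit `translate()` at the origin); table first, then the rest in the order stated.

table();
translate([770, 308, 714]) ladder();
translate([1282, 0, 0]) stool();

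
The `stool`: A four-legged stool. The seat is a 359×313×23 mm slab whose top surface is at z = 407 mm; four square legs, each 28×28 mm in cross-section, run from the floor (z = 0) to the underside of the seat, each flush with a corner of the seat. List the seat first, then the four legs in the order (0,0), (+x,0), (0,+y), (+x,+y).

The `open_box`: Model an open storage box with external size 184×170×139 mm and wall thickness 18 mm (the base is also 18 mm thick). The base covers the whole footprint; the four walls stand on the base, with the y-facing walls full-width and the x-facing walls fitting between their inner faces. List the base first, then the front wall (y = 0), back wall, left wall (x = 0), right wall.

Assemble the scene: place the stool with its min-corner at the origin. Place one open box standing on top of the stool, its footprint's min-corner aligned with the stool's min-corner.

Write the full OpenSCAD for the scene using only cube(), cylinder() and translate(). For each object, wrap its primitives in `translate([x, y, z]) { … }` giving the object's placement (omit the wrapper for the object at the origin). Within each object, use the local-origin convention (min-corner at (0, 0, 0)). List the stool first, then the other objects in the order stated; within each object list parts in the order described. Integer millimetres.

translate([0, 0, 384]) cube([359, 313, 23]);
cube([28, 28, 384]);
translate([331, 0, 0]) cube([28, 28, 384]);
translate([0, 285, 0]) cube([28, 28, 384]);
translate([331, 285, 0]) cube([28, 28, 384]);
translate([0, 0, 407]) {
  cube([184, 170, 18]);
  translate([0, 0, 18]) cube([184, 18, 121]);
  translate([0, 152, 18]) cube([184, 18, 121]);
  translate([0, 18, 18]) cube([18, 134, 121]);
  translate([166, 18, 18]) cube([18, 134, 121]);
}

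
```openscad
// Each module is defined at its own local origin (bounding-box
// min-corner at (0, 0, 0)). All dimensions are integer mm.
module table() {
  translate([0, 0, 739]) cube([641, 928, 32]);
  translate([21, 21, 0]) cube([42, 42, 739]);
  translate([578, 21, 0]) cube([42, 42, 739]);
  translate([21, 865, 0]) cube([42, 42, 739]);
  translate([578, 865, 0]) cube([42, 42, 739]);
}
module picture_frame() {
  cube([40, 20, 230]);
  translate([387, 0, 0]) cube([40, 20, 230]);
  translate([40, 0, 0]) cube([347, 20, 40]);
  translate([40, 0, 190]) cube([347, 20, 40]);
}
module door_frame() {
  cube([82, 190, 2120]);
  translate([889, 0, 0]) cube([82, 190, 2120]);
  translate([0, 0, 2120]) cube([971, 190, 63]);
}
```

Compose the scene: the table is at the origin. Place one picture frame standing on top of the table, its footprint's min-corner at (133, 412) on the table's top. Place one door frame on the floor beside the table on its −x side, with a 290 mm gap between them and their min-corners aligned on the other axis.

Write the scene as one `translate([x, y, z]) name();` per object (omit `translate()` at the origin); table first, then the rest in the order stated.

table();
translate([133, 412, 771]) picture_frame();
translate([-1261, 0, 0]) door_frame();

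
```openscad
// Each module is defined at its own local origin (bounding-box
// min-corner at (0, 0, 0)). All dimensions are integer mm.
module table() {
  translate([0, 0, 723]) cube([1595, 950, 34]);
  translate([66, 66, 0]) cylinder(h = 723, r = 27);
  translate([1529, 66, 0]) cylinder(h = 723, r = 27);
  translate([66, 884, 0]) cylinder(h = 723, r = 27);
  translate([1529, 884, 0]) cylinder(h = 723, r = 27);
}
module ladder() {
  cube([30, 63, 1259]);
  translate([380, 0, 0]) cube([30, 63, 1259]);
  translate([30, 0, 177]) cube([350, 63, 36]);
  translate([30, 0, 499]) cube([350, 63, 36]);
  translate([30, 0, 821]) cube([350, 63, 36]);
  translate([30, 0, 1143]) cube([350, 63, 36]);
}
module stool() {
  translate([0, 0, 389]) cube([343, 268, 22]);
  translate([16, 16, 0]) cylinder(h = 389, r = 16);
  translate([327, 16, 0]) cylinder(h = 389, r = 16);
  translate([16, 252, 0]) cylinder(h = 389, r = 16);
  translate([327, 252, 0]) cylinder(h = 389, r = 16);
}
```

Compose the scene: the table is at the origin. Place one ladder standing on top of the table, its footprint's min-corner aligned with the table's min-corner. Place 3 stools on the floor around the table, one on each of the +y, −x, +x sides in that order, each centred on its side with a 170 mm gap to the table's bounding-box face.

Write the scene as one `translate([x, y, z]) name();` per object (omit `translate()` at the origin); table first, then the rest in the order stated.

table();
translate([0, 0, 757]) ladder();
translate([626, 1120, 0]) stool();
translate([-513, 341, 0]) stool();
translate([1765, 341, 0]) stool();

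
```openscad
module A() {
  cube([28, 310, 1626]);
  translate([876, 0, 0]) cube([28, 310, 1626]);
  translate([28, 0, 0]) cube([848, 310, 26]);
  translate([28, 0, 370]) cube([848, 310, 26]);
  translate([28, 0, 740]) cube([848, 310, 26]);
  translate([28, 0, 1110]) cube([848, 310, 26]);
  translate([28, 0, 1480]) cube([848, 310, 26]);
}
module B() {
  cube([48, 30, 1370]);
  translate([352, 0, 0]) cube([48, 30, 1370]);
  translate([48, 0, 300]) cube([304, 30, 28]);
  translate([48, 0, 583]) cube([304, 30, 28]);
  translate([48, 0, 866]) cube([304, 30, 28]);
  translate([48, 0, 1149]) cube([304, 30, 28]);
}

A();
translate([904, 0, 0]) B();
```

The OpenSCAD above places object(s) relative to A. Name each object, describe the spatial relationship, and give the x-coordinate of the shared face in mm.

A is a bookshelf. B is a ladder. The ladder is against the bookshelf's +x side, with their −y faces flush. The x-coordinate of the shared face is 904 mm.

The bookshelf's +x face and the ladder's −x face are both at x = 904 mm.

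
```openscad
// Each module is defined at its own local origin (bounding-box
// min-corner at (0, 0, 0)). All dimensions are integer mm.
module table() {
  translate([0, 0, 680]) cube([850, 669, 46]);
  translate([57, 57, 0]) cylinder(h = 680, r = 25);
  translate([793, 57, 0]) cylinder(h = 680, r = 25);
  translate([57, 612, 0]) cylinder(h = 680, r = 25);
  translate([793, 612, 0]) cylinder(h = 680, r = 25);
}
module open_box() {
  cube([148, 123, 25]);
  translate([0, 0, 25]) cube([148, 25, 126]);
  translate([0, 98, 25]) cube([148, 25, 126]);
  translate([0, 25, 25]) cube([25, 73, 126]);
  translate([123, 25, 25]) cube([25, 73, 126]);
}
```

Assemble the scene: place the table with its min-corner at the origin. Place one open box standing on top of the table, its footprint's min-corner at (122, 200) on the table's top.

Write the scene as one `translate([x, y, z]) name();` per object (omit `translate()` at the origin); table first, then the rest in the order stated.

table();
translate([122, 200, 726]) open_box();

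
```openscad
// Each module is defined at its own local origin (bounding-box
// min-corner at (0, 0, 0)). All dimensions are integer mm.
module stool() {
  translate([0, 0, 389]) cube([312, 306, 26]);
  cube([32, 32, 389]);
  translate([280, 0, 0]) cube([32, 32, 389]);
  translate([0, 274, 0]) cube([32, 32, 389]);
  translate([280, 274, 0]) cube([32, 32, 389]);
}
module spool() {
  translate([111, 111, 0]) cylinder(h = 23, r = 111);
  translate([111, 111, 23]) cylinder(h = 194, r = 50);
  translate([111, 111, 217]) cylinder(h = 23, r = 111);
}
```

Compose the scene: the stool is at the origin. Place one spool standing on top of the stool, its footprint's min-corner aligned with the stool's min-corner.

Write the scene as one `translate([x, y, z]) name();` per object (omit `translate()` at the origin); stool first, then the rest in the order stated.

stool();
translate([0, 0, 415]) spool();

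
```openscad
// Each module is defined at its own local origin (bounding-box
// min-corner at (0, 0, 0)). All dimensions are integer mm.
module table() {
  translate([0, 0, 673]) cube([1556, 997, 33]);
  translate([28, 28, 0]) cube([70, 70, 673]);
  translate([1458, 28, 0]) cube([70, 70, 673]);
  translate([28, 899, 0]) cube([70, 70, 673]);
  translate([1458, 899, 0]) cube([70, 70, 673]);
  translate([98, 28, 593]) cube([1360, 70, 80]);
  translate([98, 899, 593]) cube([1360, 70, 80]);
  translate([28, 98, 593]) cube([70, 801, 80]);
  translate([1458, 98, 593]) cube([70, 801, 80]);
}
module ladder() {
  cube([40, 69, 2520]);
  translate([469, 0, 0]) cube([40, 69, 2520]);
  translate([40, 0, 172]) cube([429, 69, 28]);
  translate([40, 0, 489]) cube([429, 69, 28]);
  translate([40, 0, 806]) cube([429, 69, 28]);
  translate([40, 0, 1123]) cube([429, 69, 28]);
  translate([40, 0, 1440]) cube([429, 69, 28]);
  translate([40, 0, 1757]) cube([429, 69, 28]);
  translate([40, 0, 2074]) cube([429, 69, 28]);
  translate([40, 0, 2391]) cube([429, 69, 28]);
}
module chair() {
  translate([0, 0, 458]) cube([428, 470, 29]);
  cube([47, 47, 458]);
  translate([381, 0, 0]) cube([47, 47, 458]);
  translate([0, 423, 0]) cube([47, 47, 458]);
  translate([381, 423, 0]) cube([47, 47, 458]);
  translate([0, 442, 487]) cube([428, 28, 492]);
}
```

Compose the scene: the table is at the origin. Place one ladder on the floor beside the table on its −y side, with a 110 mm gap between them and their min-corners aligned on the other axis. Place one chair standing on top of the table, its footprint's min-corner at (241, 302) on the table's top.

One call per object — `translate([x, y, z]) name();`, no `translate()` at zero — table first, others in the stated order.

table();
translate([0, -179, 0]) ladder();
translate([241, 302, 706]) chair();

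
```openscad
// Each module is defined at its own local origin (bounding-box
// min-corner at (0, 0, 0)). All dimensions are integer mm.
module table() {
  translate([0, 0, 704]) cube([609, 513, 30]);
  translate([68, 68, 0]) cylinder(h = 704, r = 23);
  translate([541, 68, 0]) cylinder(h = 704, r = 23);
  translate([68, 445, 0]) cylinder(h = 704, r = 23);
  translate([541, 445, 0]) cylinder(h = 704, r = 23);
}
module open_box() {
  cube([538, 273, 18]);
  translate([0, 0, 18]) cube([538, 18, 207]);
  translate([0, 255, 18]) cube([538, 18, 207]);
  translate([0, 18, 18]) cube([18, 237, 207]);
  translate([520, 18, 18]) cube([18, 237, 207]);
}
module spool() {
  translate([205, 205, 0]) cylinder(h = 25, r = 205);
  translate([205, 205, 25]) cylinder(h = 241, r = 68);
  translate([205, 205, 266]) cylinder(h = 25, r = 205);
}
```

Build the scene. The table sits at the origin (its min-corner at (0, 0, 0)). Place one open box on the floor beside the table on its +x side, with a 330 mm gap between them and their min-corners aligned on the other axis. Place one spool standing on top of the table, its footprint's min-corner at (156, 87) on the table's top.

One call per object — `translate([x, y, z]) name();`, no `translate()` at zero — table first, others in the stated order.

table();
translate([939, 0, 0]) open_box();
translate([156, 87, 734]) spool();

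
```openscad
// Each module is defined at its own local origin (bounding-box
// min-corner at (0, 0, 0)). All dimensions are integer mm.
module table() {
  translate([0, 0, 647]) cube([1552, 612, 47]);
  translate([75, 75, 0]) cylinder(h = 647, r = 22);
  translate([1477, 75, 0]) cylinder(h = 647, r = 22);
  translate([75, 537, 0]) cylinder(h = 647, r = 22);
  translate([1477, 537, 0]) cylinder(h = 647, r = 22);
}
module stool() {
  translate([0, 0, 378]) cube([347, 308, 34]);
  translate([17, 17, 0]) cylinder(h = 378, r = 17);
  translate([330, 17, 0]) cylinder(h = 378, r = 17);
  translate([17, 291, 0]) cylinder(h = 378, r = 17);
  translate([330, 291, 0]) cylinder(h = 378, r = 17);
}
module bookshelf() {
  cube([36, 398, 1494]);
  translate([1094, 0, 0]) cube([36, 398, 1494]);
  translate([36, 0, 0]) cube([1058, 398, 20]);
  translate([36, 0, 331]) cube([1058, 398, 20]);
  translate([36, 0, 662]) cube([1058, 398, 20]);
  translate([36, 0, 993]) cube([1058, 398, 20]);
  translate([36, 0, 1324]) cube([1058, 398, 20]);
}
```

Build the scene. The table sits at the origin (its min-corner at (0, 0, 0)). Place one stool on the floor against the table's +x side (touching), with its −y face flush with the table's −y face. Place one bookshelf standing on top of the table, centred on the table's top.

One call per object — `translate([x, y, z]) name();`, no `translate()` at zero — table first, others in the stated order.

table();
translate([1552, 0, 0]) stool();
translate([211, 107, 694]) bookshelf();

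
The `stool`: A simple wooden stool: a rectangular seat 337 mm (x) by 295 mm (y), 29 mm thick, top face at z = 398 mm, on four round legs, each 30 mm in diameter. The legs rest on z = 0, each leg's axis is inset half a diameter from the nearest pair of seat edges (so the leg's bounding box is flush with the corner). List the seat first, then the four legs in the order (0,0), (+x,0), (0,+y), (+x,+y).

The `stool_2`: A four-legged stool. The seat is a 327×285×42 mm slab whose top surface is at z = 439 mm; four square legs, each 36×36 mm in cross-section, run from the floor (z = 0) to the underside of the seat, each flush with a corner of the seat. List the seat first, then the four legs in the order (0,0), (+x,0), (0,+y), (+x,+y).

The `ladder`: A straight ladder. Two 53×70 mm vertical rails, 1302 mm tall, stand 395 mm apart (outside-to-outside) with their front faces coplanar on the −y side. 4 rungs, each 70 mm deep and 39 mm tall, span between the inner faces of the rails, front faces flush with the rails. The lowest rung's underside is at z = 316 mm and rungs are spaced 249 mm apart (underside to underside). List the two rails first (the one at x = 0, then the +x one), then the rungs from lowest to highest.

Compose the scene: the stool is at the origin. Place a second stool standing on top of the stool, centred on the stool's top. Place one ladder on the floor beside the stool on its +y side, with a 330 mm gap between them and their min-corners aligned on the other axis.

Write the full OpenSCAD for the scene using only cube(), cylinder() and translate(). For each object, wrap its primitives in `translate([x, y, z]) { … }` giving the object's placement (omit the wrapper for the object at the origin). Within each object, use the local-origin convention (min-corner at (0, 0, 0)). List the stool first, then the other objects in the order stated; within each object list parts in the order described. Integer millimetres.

translate([0, 0, 369]) cube([337, 295, 29]);
translate([15, 15, 0]) cylinder(h = 369, r = 15);
translate([322, 15, 0]) cylinder(h = 369, r = 15);
translate([15, 280, 0]) cylinder(h = 369, r = 15);
translate([322, 280, 0]) cylinder(h = 369, r = 15);
translate([5, 5, 398]) {
  translate([0, 0, 397]) cube([327, 285, 42]);
  cube([36, 36, 397]);
  translate([291, 0, 0]) cube([36, 36, 397]);
  translate([0, 249, 0]) cube([36, 36, 397]);
  translate([291, 249, 0]) cube([36, 36, 397]);
}
translate([0, 625, 0]) {
  cube([53, 70, 1302]);
  translate([342, 0, 0]) cube([53, 70, 1302]);
  translate([53, 0, 316]) cube([289, 70, 39]);
  translate([53, 0, 565]) cube([289, 70, 39]);
  translate([53, 0, 814]) cube([289, 70, 39]);
  translate([53, 0, 1063]) cube([289, 70, 39]);
}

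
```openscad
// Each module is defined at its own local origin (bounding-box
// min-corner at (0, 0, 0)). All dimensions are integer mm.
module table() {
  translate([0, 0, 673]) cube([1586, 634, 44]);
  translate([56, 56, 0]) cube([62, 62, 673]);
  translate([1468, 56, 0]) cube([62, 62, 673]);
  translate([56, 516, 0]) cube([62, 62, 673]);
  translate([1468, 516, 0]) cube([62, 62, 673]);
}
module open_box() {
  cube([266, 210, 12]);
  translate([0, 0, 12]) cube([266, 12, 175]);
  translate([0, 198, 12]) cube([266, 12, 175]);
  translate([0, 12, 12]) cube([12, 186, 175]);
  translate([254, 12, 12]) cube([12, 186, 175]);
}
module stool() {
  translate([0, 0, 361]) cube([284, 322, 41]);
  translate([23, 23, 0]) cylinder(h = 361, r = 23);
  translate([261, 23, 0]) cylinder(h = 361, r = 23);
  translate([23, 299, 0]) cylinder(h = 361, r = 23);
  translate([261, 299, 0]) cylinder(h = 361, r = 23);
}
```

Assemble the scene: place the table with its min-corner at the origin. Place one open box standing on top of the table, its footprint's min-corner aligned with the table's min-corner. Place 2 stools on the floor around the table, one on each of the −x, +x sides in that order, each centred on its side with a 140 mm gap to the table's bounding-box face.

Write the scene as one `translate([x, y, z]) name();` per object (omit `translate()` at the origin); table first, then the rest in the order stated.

table();
translate([0, 0, 717]) open_box();
translate([-424, 156, 0]) stool();
translate([1726, 156, 0]) stool();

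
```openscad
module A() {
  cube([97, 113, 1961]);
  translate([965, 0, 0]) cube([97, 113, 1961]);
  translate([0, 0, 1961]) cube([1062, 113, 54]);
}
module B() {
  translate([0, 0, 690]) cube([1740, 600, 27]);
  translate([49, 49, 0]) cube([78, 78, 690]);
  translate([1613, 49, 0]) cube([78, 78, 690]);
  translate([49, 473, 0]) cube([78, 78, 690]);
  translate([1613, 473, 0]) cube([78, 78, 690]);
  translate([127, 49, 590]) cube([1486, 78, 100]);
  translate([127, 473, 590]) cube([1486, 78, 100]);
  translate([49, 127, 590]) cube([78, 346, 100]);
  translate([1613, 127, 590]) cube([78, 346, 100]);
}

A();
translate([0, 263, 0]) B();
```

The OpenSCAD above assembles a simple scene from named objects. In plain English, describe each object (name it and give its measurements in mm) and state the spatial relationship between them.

A is a rectangular door frame: two vertical jambs of 97×113 mm section, 1961 mm tall, with a clear opening 868 mm wide between their inner faces. A header 54 mm tall and 113 mm deep lies on top of the jambs and spans the full outside width.

B is a rectangular dining table. The top is 1740×600×27 mm with its upper surface at z = 717 mm. It stands on four 78×78 mm square legs, each inset 49 mm from the nearest pair of top edges, running from the floor to the underside of the top. Four apron rails, 78 mm thick and 100 mm tall, run between adjacent legs with their top edges flush with the underside of the top and their outer faces flush with the legs' outer faces.

The table is on the floor beside the door frame on its +y side.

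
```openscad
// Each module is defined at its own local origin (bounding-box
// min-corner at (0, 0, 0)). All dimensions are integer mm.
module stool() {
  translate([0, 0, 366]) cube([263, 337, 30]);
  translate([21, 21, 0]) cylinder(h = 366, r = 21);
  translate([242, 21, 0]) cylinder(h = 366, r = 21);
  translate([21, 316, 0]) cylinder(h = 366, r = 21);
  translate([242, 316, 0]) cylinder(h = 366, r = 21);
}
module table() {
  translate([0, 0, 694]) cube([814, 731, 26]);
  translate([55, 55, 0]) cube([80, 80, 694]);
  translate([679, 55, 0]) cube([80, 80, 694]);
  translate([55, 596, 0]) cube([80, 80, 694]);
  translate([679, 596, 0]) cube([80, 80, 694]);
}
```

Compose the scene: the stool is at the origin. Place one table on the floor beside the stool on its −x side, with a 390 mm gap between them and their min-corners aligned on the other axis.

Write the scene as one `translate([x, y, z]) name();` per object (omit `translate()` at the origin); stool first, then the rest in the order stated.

stool();
translate([-1204, 0, 0]) table();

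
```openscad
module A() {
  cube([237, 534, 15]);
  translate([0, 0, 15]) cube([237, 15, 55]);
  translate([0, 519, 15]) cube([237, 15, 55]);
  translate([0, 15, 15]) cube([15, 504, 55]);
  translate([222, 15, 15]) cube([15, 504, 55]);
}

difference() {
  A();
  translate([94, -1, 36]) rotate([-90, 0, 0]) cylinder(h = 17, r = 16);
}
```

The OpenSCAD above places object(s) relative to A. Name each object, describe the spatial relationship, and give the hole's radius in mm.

The subtracted cylinder has r = 16 mm.

A is an open box. The open box has a circular hole through its front wall. The hole's radius is 16 mm.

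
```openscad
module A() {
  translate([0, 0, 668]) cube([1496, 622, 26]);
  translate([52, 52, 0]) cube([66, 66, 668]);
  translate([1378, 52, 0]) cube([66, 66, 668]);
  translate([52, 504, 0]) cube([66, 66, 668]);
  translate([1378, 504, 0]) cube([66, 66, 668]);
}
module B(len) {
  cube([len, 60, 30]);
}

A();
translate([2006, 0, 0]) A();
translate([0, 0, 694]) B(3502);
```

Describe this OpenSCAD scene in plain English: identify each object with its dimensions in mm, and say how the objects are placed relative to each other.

A is a table: top 1496 mm (x) × 622 mm (y), 26 mm thick, upper face at z = 694 mm, on four 66×66 mm square legs, each inset 52 mm from the nearest pair of top edges, running from z = 0 to the bottom of the top.

B is a rectangular beam 3502 mm long (x), 60 mm deep (y), 30 mm thick (z).

The beam spans the tops of two tables placed 510 mm apart, resting at z = 694 mm.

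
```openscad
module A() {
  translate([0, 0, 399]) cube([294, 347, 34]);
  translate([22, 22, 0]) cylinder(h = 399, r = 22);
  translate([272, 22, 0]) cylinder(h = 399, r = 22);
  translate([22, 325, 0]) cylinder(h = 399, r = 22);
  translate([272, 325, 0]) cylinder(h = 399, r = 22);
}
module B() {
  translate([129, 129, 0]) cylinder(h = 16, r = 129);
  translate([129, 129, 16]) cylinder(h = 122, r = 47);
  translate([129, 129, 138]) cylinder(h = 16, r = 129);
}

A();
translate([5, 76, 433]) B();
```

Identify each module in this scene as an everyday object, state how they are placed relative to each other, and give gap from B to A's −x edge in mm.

A is a stool. B is a spool. The spool is on top of the stool. The gap from the spool to the stool's −x edge is 5 mm.

The spool's min-x is at 5; the stool's min-x is 0; gap = 5 mm.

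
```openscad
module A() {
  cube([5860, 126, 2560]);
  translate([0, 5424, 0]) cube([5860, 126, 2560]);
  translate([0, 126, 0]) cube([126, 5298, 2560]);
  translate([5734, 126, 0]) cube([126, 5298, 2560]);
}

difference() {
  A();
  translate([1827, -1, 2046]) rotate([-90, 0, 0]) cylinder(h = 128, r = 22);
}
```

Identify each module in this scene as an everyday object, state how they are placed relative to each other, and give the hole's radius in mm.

A is a house frame. The house frame has a circular hole through its front wall. The hole's radius is 22 mm.

The subtracted cylinder has r = 22 mm.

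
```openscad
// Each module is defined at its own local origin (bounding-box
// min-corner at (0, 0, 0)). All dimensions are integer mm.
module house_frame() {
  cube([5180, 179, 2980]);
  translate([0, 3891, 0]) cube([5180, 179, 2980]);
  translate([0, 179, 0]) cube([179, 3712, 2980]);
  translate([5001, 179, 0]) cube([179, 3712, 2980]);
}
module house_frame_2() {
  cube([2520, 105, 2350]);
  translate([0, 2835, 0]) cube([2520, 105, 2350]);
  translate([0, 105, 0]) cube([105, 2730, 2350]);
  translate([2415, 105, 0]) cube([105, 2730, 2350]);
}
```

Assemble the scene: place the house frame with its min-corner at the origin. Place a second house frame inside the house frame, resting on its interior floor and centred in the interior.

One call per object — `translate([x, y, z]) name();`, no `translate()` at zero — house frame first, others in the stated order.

house_frame();
translate([1330, 565, 0]) house_frame_2();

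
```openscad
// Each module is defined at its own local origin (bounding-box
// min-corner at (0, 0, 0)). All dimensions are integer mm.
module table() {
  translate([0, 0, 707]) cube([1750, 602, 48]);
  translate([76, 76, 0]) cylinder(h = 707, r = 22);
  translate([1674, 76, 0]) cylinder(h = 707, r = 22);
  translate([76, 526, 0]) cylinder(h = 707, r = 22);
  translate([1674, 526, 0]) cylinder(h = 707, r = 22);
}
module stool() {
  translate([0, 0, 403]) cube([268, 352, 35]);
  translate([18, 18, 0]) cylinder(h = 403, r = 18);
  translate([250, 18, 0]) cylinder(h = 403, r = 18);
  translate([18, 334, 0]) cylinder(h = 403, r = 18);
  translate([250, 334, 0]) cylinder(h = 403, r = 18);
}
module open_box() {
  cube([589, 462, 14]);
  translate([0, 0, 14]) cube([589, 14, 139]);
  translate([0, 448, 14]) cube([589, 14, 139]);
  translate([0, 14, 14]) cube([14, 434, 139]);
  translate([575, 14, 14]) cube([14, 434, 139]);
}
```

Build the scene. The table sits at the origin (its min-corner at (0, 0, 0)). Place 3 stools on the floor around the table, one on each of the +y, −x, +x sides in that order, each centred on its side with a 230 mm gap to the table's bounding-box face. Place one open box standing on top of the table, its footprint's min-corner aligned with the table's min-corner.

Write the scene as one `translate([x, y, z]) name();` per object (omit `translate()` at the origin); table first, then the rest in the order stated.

table();
translate([741, 832, 0]) stool();
translate([-498, 125, 0]) stool();
translate([1980, 125, 0]) stool();
translate([0, 0, 755]) open_box();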